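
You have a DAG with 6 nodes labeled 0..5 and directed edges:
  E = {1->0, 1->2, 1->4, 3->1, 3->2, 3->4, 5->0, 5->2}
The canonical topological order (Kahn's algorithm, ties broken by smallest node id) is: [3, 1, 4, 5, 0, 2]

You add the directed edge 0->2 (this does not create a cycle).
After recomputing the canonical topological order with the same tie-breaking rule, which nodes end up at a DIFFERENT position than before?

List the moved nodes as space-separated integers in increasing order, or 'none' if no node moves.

Old toposort: [3, 1, 4, 5, 0, 2]
Added edge 0->2
Recompute Kahn (smallest-id tiebreak):
  initial in-degrees: [2, 1, 4, 0, 2, 0]
  ready (indeg=0): [3, 5]
  pop 3: indeg[1]->0; indeg[2]->3; indeg[4]->1 | ready=[1, 5] | order so far=[3]
  pop 1: indeg[0]->1; indeg[2]->2; indeg[4]->0 | ready=[4, 5] | order so far=[3, 1]
  pop 4: no out-edges | ready=[5] | order so far=[3, 1, 4]
  pop 5: indeg[0]->0; indeg[2]->1 | ready=[0] | order so far=[3, 1, 4, 5]
  pop 0: indeg[2]->0 | ready=[2] | order so far=[3, 1, 4, 5, 0]
  pop 2: no out-edges | ready=[] | order so far=[3, 1, 4, 5, 0, 2]
New canonical toposort: [3, 1, 4, 5, 0, 2]
Compare positions:
  Node 0: index 4 -> 4 (same)
  Node 1: index 1 -> 1 (same)
  Node 2: index 5 -> 5 (same)
  Node 3: index 0 -> 0 (same)
  Node 4: index 2 -> 2 (same)
  Node 5: index 3 -> 3 (same)
Nodes that changed position: none

Answer: none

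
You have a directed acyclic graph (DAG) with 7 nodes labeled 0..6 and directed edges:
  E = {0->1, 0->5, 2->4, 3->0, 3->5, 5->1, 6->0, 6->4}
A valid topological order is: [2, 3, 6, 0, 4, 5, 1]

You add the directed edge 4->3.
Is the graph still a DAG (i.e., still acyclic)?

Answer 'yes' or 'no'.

Given toposort: [2, 3, 6, 0, 4, 5, 1]
Position of 4: index 4; position of 3: index 1
New edge 4->3: backward (u after v in old order)
Backward edge: old toposort is now invalid. Check if this creates a cycle.
Does 3 already reach 4? Reachable from 3: [0, 1, 3, 5]. NO -> still a DAG (reorder needed).
Still a DAG? yes

Answer: yes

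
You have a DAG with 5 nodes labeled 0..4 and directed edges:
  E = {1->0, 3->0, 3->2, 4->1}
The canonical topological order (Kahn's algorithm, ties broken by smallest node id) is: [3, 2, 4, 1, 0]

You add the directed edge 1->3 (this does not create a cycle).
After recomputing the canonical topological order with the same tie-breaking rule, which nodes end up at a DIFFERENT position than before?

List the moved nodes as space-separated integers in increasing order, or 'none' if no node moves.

Old toposort: [3, 2, 4, 1, 0]
Added edge 1->3
Recompute Kahn (smallest-id tiebreak):
  initial in-degrees: [2, 1, 1, 1, 0]
  ready (indeg=0): [4]
  pop 4: indeg[1]->0 | ready=[1] | order so far=[4]
  pop 1: indeg[0]->1; indeg[3]->0 | ready=[3] | order so far=[4, 1]
  pop 3: indeg[0]->0; indeg[2]->0 | ready=[0, 2] | order so far=[4, 1, 3]
  pop 0: no out-edges | ready=[2] | order so far=[4, 1, 3, 0]
  pop 2: no out-edges | ready=[] | order so far=[4, 1, 3, 0, 2]
New canonical toposort: [4, 1, 3, 0, 2]
Compare positions:
  Node 0: index 4 -> 3 (moved)
  Node 1: index 3 -> 1 (moved)
  Node 2: index 1 -> 4 (moved)
  Node 3: index 0 -> 2 (moved)
  Node 4: index 2 -> 0 (moved)
Nodes that changed position: 0 1 2 3 4

Answer: 0 1 2 3 4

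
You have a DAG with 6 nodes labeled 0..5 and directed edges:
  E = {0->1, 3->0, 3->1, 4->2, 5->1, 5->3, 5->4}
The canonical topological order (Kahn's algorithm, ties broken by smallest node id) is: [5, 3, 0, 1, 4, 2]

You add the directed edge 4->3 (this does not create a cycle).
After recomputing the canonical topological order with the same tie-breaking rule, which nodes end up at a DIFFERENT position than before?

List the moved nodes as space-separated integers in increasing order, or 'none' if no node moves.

Answer: 0 1 2 3 4

Derivation:
Old toposort: [5, 3, 0, 1, 4, 2]
Added edge 4->3
Recompute Kahn (smallest-id tiebreak):
  initial in-degrees: [1, 3, 1, 2, 1, 0]
  ready (indeg=0): [5]
  pop 5: indeg[1]->2; indeg[3]->1; indeg[4]->0 | ready=[4] | order so far=[5]
  pop 4: indeg[2]->0; indeg[3]->0 | ready=[2, 3] | order so far=[5, 4]
  pop 2: no out-edges | ready=[3] | order so far=[5, 4, 2]
  pop 3: indeg[0]->0; indeg[1]->1 | ready=[0] | order so far=[5, 4, 2, 3]
  pop 0: indeg[1]->0 | ready=[1] | order so far=[5, 4, 2, 3, 0]
  pop 1: no out-edges | ready=[] | order so far=[5, 4, 2, 3, 0, 1]
New canonical toposort: [5, 4, 2, 3, 0, 1]
Compare positions:
  Node 0: index 2 -> 4 (moved)
  Node 1: index 3 -> 5 (moved)
  Node 2: index 5 -> 2 (moved)
  Node 3: index 1 -> 3 (moved)
  Node 4: index 4 -> 1 (moved)
  Node 5: index 0 -> 0 (same)
Nodes that changed position: 0 1 2 3 4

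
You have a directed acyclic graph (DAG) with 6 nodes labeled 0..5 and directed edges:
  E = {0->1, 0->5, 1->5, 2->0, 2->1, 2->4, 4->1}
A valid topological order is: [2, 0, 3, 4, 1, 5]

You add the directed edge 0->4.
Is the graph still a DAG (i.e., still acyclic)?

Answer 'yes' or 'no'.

Given toposort: [2, 0, 3, 4, 1, 5]
Position of 0: index 1; position of 4: index 3
New edge 0->4: forward
Forward edge: respects the existing order. Still a DAG, same toposort still valid.
Still a DAG? yes

Answer: yes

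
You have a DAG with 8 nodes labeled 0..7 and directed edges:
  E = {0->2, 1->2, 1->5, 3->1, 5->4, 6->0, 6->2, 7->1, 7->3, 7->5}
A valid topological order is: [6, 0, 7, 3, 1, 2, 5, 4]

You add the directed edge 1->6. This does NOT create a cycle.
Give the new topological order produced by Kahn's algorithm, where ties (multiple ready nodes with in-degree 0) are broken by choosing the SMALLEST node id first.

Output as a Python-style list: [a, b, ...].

Old toposort: [6, 0, 7, 3, 1, 2, 5, 4]
Added edge: 1->6
Position of 1 (4) > position of 6 (0). Must reorder: 1 must now come before 6.
Run Kahn's algorithm (break ties by smallest node id):
  initial in-degrees: [1, 2, 3, 1, 1, 2, 1, 0]
  ready (indeg=0): [7]
  pop 7: indeg[1]->1; indeg[3]->0; indeg[5]->1 | ready=[3] | order so far=[7]
  pop 3: indeg[1]->0 | ready=[1] | order so far=[7, 3]
  pop 1: indeg[2]->2; indeg[5]->0; indeg[6]->0 | ready=[5, 6] | order so far=[7, 3, 1]
  pop 5: indeg[4]->0 | ready=[4, 6] | order so far=[7, 3, 1, 5]
  pop 4: no out-edges | ready=[6] | order so far=[7, 3, 1, 5, 4]
  pop 6: indeg[0]->0; indeg[2]->1 | ready=[0] | order so far=[7, 3, 1, 5, 4, 6]
  pop 0: indeg[2]->0 | ready=[2] | order so far=[7, 3, 1, 5, 4, 6, 0]
  pop 2: no out-edges | ready=[] | order so far=[7, 3, 1, 5, 4, 6, 0, 2]
  Result: [7, 3, 1, 5, 4, 6, 0, 2]

Answer: [7, 3, 1, 5, 4, 6, 0, 2]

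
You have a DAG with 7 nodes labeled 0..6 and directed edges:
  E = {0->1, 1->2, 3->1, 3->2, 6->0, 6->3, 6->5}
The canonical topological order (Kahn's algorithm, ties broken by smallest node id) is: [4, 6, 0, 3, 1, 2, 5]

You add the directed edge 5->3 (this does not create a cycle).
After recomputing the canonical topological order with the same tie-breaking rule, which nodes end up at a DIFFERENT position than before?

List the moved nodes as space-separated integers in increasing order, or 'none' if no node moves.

Old toposort: [4, 6, 0, 3, 1, 2, 5]
Added edge 5->3
Recompute Kahn (smallest-id tiebreak):
  initial in-degrees: [1, 2, 2, 2, 0, 1, 0]
  ready (indeg=0): [4, 6]
  pop 4: no out-edges | ready=[6] | order so far=[4]
  pop 6: indeg[0]->0; indeg[3]->1; indeg[5]->0 | ready=[0, 5] | order so far=[4, 6]
  pop 0: indeg[1]->1 | ready=[5] | order so far=[4, 6, 0]
  pop 5: indeg[3]->0 | ready=[3] | order so far=[4, 6, 0, 5]
  pop 3: indeg[1]->0; indeg[2]->1 | ready=[1] | order so far=[4, 6, 0, 5, 3]
  pop 1: indeg[2]->0 | ready=[2] | order so far=[4, 6, 0, 5, 3, 1]
  pop 2: no out-edges | ready=[] | order so far=[4, 6, 0, 5, 3, 1, 2]
New canonical toposort: [4, 6, 0, 5, 3, 1, 2]
Compare positions:
  Node 0: index 2 -> 2 (same)
  Node 1: index 4 -> 5 (moved)
  Node 2: index 5 -> 6 (moved)
  Node 3: index 3 -> 4 (moved)
  Node 4: index 0 -> 0 (same)
  Node 5: index 6 -> 3 (moved)
  Node 6: index 1 -> 1 (same)
Nodes that changed position: 1 2 3 5

Answer: 1 2 3 5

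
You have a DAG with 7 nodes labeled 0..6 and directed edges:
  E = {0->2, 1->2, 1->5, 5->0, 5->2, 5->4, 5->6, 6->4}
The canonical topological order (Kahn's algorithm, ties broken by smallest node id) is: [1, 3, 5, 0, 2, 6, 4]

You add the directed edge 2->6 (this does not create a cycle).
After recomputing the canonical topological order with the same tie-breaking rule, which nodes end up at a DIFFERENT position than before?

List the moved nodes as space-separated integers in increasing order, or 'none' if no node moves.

Old toposort: [1, 3, 5, 0, 2, 6, 4]
Added edge 2->6
Recompute Kahn (smallest-id tiebreak):
  initial in-degrees: [1, 0, 3, 0, 2, 1, 2]
  ready (indeg=0): [1, 3]
  pop 1: indeg[2]->2; indeg[5]->0 | ready=[3, 5] | order so far=[1]
  pop 3: no out-edges | ready=[5] | order so far=[1, 3]
  pop 5: indeg[0]->0; indeg[2]->1; indeg[4]->1; indeg[6]->1 | ready=[0] | order so far=[1, 3, 5]
  pop 0: indeg[2]->0 | ready=[2] | order so far=[1, 3, 5, 0]
  pop 2: indeg[6]->0 | ready=[6] | order so far=[1, 3, 5, 0, 2]
  pop 6: indeg[4]->0 | ready=[4] | order so far=[1, 3, 5, 0, 2, 6]
  pop 4: no out-edges | ready=[] | order so far=[1, 3, 5, 0, 2, 6, 4]
New canonical toposort: [1, 3, 5, 0, 2, 6, 4]
Compare positions:
  Node 0: index 3 -> 3 (same)
  Node 1: index 0 -> 0 (same)
  Node 2: index 4 -> 4 (same)
  Node 3: index 1 -> 1 (same)
  Node 4: index 6 -> 6 (same)
  Node 5: index 2 -> 2 (same)
  Node 6: index 5 -> 5 (same)
Nodes that changed position: none

Answer: none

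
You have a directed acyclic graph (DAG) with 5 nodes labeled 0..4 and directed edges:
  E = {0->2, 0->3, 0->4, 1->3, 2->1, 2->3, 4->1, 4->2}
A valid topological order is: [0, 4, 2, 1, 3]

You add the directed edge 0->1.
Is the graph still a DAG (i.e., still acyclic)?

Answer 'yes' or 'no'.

Given toposort: [0, 4, 2, 1, 3]
Position of 0: index 0; position of 1: index 3
New edge 0->1: forward
Forward edge: respects the existing order. Still a DAG, same toposort still valid.
Still a DAG? yes

Answer: yes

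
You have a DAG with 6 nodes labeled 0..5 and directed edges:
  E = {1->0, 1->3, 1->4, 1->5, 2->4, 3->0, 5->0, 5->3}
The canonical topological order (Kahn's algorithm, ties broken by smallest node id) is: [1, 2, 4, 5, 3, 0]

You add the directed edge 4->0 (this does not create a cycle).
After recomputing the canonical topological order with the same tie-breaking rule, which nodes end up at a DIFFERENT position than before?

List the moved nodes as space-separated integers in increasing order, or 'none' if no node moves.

Answer: none

Derivation:
Old toposort: [1, 2, 4, 5, 3, 0]
Added edge 4->0
Recompute Kahn (smallest-id tiebreak):
  initial in-degrees: [4, 0, 0, 2, 2, 1]
  ready (indeg=0): [1, 2]
  pop 1: indeg[0]->3; indeg[3]->1; indeg[4]->1; indeg[5]->0 | ready=[2, 5] | order so far=[1]
  pop 2: indeg[4]->0 | ready=[4, 5] | order so far=[1, 2]
  pop 4: indeg[0]->2 | ready=[5] | order so far=[1, 2, 4]
  pop 5: indeg[0]->1; indeg[3]->0 | ready=[3] | order so far=[1, 2, 4, 5]
  pop 3: indeg[0]->0 | ready=[0] | order so far=[1, 2, 4, 5, 3]
  pop 0: no out-edges | ready=[] | order so far=[1, 2, 4, 5, 3, 0]
New canonical toposort: [1, 2, 4, 5, 3, 0]
Compare positions:
  Node 0: index 5 -> 5 (same)
  Node 1: index 0 -> 0 (same)
  Node 2: index 1 -> 1 (same)
  Node 3: index 4 -> 4 (same)
  Node 4: index 2 -> 2 (same)
  Node 5: index 3 -> 3 (same)
Nodes that changed position: none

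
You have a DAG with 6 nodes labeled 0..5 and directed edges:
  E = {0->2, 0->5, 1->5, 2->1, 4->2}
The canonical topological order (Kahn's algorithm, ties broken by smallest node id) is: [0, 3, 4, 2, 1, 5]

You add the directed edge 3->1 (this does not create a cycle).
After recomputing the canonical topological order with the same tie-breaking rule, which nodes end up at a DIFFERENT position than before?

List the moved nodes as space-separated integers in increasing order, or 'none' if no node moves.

Old toposort: [0, 3, 4, 2, 1, 5]
Added edge 3->1
Recompute Kahn (smallest-id tiebreak):
  initial in-degrees: [0, 2, 2, 0, 0, 2]
  ready (indeg=0): [0, 3, 4]
  pop 0: indeg[2]->1; indeg[5]->1 | ready=[3, 4] | order so far=[0]
  pop 3: indeg[1]->1 | ready=[4] | order so far=[0, 3]
  pop 4: indeg[2]->0 | ready=[2] | order so far=[0, 3, 4]
  pop 2: indeg[1]->0 | ready=[1] | order so far=[0, 3, 4, 2]
  pop 1: indeg[5]->0 | ready=[5] | order so far=[0, 3, 4, 2, 1]
  pop 5: no out-edges | ready=[] | order so far=[0, 3, 4, 2, 1, 5]
New canonical toposort: [0, 3, 4, 2, 1, 5]
Compare positions:
  Node 0: index 0 -> 0 (same)
  Node 1: index 4 -> 4 (same)
  Node 2: index 3 -> 3 (same)
  Node 3: index 1 -> 1 (same)
  Node 4: index 2 -> 2 (same)
  Node 5: index 5 -> 5 (same)
Nodes that changed position: none

Answer: none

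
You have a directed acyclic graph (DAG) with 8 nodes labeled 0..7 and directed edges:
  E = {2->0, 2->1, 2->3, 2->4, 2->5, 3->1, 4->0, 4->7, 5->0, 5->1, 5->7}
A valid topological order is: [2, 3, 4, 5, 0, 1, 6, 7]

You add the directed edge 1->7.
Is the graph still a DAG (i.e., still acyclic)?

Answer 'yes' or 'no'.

Given toposort: [2, 3, 4, 5, 0, 1, 6, 7]
Position of 1: index 5; position of 7: index 7
New edge 1->7: forward
Forward edge: respects the existing order. Still a DAG, same toposort still valid.
Still a DAG? yes

Answer: yes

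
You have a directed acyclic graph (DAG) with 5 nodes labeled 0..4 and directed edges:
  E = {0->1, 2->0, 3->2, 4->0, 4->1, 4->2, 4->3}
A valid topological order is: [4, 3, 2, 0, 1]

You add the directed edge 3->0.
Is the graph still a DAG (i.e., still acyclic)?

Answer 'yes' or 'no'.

Answer: yes

Derivation:
Given toposort: [4, 3, 2, 0, 1]
Position of 3: index 1; position of 0: index 3
New edge 3->0: forward
Forward edge: respects the existing order. Still a DAG, same toposort still valid.
Still a DAG? yes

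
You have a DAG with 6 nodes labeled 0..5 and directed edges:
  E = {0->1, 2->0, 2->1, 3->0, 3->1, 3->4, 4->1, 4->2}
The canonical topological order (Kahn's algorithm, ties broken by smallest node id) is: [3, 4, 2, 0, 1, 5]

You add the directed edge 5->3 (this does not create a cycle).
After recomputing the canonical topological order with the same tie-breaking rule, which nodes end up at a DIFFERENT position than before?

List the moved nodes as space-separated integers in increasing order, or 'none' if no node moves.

Answer: 0 1 2 3 4 5

Derivation:
Old toposort: [3, 4, 2, 0, 1, 5]
Added edge 5->3
Recompute Kahn (smallest-id tiebreak):
  initial in-degrees: [2, 4, 1, 1, 1, 0]
  ready (indeg=0): [5]
  pop 5: indeg[3]->0 | ready=[3] | order so far=[5]
  pop 3: indeg[0]->1; indeg[1]->3; indeg[4]->0 | ready=[4] | order so far=[5, 3]
  pop 4: indeg[1]->2; indeg[2]->0 | ready=[2] | order so far=[5, 3, 4]
  pop 2: indeg[0]->0; indeg[1]->1 | ready=[0] | order so far=[5, 3, 4, 2]
  pop 0: indeg[1]->0 | ready=[1] | order so far=[5, 3, 4, 2, 0]
  pop 1: no out-edges | ready=[] | order so far=[5, 3, 4, 2, 0, 1]
New canonical toposort: [5, 3, 4, 2, 0, 1]
Compare positions:
  Node 0: index 3 -> 4 (moved)
  Node 1: index 4 -> 5 (moved)
  Node 2: index 2 -> 3 (moved)
  Node 3: index 0 -> 1 (moved)
  Node 4: index 1 -> 2 (moved)
  Node 5: index 5 -> 0 (moved)
Nodes that changed position: 0 1 2 3 4 5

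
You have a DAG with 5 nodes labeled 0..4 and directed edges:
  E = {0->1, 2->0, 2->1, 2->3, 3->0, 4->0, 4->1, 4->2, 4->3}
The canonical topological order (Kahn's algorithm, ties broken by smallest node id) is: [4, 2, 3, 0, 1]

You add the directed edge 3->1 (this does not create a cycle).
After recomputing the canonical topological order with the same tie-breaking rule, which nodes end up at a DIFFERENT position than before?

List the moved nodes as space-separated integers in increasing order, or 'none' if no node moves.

Old toposort: [4, 2, 3, 0, 1]
Added edge 3->1
Recompute Kahn (smallest-id tiebreak):
  initial in-degrees: [3, 4, 1, 2, 0]
  ready (indeg=0): [4]
  pop 4: indeg[0]->2; indeg[1]->3; indeg[2]->0; indeg[3]->1 | ready=[2] | order so far=[4]
  pop 2: indeg[0]->1; indeg[1]->2; indeg[3]->0 | ready=[3] | order so far=[4, 2]
  pop 3: indeg[0]->0; indeg[1]->1 | ready=[0] | order so far=[4, 2, 3]
  pop 0: indeg[1]->0 | ready=[1] | order so far=[4, 2, 3, 0]
  pop 1: no out-edges | ready=[] | order so far=[4, 2, 3, 0, 1]
New canonical toposort: [4, 2, 3, 0, 1]
Compare positions:
  Node 0: index 3 -> 3 (same)
  Node 1: index 4 -> 4 (same)
  Node 2: index 1 -> 1 (same)
  Node 3: index 2 -> 2 (same)
  Node 4: index 0 -> 0 (same)
Nodes that changed position: none

Answer: none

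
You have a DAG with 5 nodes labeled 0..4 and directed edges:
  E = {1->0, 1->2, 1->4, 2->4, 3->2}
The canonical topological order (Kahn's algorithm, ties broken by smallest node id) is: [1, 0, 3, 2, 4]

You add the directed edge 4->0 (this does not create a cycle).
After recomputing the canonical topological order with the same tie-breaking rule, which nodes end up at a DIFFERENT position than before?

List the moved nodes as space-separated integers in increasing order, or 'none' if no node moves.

Old toposort: [1, 0, 3, 2, 4]
Added edge 4->0
Recompute Kahn (smallest-id tiebreak):
  initial in-degrees: [2, 0, 2, 0, 2]
  ready (indeg=0): [1, 3]
  pop 1: indeg[0]->1; indeg[2]->1; indeg[4]->1 | ready=[3] | order so far=[1]
  pop 3: indeg[2]->0 | ready=[2] | order so far=[1, 3]
  pop 2: indeg[4]->0 | ready=[4] | order so far=[1, 3, 2]
  pop 4: indeg[0]->0 | ready=[0] | order so far=[1, 3, 2, 4]
  pop 0: no out-edges | ready=[] | order so far=[1, 3, 2, 4, 0]
New canonical toposort: [1, 3, 2, 4, 0]
Compare positions:
  Node 0: index 1 -> 4 (moved)
  Node 1: index 0 -> 0 (same)
  Node 2: index 3 -> 2 (moved)
  Node 3: index 2 -> 1 (moved)
  Node 4: index 4 -> 3 (moved)
Nodes that changed position: 0 2 3 4

Answer: 0 2 3 4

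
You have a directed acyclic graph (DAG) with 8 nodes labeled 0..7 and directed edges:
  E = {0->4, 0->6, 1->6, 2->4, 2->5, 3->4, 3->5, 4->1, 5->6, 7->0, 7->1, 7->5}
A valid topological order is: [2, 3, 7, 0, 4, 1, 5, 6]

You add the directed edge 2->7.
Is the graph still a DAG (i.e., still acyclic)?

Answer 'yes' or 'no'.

Answer: yes

Derivation:
Given toposort: [2, 3, 7, 0, 4, 1, 5, 6]
Position of 2: index 0; position of 7: index 2
New edge 2->7: forward
Forward edge: respects the existing order. Still a DAG, same toposort still valid.
Still a DAG? yes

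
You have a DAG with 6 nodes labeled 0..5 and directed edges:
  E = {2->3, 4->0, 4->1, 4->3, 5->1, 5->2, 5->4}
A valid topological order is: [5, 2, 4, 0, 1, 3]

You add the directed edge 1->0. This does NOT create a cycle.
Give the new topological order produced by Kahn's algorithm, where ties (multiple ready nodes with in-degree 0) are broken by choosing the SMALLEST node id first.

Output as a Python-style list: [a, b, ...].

Old toposort: [5, 2, 4, 0, 1, 3]
Added edge: 1->0
Position of 1 (4) > position of 0 (3). Must reorder: 1 must now come before 0.
Run Kahn's algorithm (break ties by smallest node id):
  initial in-degrees: [2, 2, 1, 2, 1, 0]
  ready (indeg=0): [5]
  pop 5: indeg[1]->1; indeg[2]->0; indeg[4]->0 | ready=[2, 4] | order so far=[5]
  pop 2: indeg[3]->1 | ready=[4] | order so far=[5, 2]
  pop 4: indeg[0]->1; indeg[1]->0; indeg[3]->0 | ready=[1, 3] | order so far=[5, 2, 4]
  pop 1: indeg[0]->0 | ready=[0, 3] | order so far=[5, 2, 4, 1]
  pop 0: no out-edges | ready=[3] | order so far=[5, 2, 4, 1, 0]
  pop 3: no out-edges | ready=[] | order so far=[5, 2, 4, 1, 0, 3]
  Result: [5, 2, 4, 1, 0, 3]

Answer: [5, 2, 4, 1, 0, 3]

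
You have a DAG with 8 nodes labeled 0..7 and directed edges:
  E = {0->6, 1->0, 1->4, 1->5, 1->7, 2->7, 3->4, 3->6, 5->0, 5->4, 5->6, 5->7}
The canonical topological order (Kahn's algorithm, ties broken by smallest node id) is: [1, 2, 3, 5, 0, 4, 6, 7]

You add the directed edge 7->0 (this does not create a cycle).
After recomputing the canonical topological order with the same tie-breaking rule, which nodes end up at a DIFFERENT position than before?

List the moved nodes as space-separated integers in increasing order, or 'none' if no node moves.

Answer: 0 4 6 7

Derivation:
Old toposort: [1, 2, 3, 5, 0, 4, 6, 7]
Added edge 7->0
Recompute Kahn (smallest-id tiebreak):
  initial in-degrees: [3, 0, 0, 0, 3, 1, 3, 3]
  ready (indeg=0): [1, 2, 3]
  pop 1: indeg[0]->2; indeg[4]->2; indeg[5]->0; indeg[7]->2 | ready=[2, 3, 5] | order so far=[1]
  pop 2: indeg[7]->1 | ready=[3, 5] | order so far=[1, 2]
  pop 3: indeg[4]->1; indeg[6]->2 | ready=[5] | order so far=[1, 2, 3]
  pop 5: indeg[0]->1; indeg[4]->0; indeg[6]->1; indeg[7]->0 | ready=[4, 7] | order so far=[1, 2, 3, 5]
  pop 4: no out-edges | ready=[7] | order so far=[1, 2, 3, 5, 4]
  pop 7: indeg[0]->0 | ready=[0] | order so far=[1, 2, 3, 5, 4, 7]
  pop 0: indeg[6]->0 | ready=[6] | order so far=[1, 2, 3, 5, 4, 7, 0]
  pop 6: no out-edges | ready=[] | order so far=[1, 2, 3, 5, 4, 7, 0, 6]
New canonical toposort: [1, 2, 3, 5, 4, 7, 0, 6]
Compare positions:
  Node 0: index 4 -> 6 (moved)
  Node 1: index 0 -> 0 (same)
  Node 2: index 1 -> 1 (same)
  Node 3: index 2 -> 2 (same)
  Node 4: index 5 -> 4 (moved)
  Node 5: index 3 -> 3 (same)
  Node 6: index 6 -> 7 (moved)
  Node 7: index 7 -> 5 (moved)
Nodes that changed position: 0 4 6 7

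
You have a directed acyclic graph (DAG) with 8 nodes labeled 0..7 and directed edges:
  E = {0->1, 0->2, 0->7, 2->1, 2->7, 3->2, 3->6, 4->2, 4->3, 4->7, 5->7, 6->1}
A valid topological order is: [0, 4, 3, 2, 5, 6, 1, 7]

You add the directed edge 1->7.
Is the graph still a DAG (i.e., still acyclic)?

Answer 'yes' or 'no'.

Given toposort: [0, 4, 3, 2, 5, 6, 1, 7]
Position of 1: index 6; position of 7: index 7
New edge 1->7: forward
Forward edge: respects the existing order. Still a DAG, same toposort still valid.
Still a DAG? yes

Answer: yes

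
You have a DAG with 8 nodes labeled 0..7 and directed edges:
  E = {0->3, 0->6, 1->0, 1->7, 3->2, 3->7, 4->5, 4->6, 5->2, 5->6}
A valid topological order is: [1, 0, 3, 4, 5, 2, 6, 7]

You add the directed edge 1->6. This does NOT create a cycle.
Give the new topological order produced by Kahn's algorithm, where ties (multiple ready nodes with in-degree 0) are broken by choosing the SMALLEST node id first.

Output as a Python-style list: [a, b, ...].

Old toposort: [1, 0, 3, 4, 5, 2, 6, 7]
Added edge: 1->6
Position of 1 (0) < position of 6 (6). Old order still valid.
Run Kahn's algorithm (break ties by smallest node id):
  initial in-degrees: [1, 0, 2, 1, 0, 1, 4, 2]
  ready (indeg=0): [1, 4]
  pop 1: indeg[0]->0; indeg[6]->3; indeg[7]->1 | ready=[0, 4] | order so far=[1]
  pop 0: indeg[3]->0; indeg[6]->2 | ready=[3, 4] | order so far=[1, 0]
  pop 3: indeg[2]->1; indeg[7]->0 | ready=[4, 7] | order so far=[1, 0, 3]
  pop 4: indeg[5]->0; indeg[6]->1 | ready=[5, 7] | order so far=[1, 0, 3, 4]
  pop 5: indeg[2]->0; indeg[6]->0 | ready=[2, 6, 7] | order so far=[1, 0, 3, 4, 5]
  pop 2: no out-edges | ready=[6, 7] | order so far=[1, 0, 3, 4, 5, 2]
  pop 6: no out-edges | ready=[7] | order so far=[1, 0, 3, 4, 5, 2, 6]
  pop 7: no out-edges | ready=[] | order so far=[1, 0, 3, 4, 5, 2, 6, 7]
  Result: [1, 0, 3, 4, 5, 2, 6, 7]

Answer: [1, 0, 3, 4, 5, 2, 6, 7]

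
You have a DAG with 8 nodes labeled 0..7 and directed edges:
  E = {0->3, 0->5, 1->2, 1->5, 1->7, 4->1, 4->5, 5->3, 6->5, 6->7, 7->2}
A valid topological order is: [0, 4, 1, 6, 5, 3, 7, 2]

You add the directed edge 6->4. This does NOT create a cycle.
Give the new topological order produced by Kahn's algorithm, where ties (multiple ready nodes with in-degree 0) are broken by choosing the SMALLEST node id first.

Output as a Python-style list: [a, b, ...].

Answer: [0, 6, 4, 1, 5, 3, 7, 2]

Derivation:
Old toposort: [0, 4, 1, 6, 5, 3, 7, 2]
Added edge: 6->4
Position of 6 (3) > position of 4 (1). Must reorder: 6 must now come before 4.
Run Kahn's algorithm (break ties by smallest node id):
  initial in-degrees: [0, 1, 2, 2, 1, 4, 0, 2]
  ready (indeg=0): [0, 6]
  pop 0: indeg[3]->1; indeg[5]->3 | ready=[6] | order so far=[0]
  pop 6: indeg[4]->0; indeg[5]->2; indeg[7]->1 | ready=[4] | order so far=[0, 6]
  pop 4: indeg[1]->0; indeg[5]->1 | ready=[1] | order so far=[0, 6, 4]
  pop 1: indeg[2]->1; indeg[5]->0; indeg[7]->0 | ready=[5, 7] | order so far=[0, 6, 4, 1]
  pop 5: indeg[3]->0 | ready=[3, 7] | order so far=[0, 6, 4, 1, 5]
  pop 3: no out-edges | ready=[7] | order so far=[0, 6, 4, 1, 5, 3]
  pop 7: indeg[2]->0 | ready=[2] | order so far=[0, 6, 4, 1, 5, 3, 7]
  pop 2: no out-edges | ready=[] | order so far=[0, 6, 4, 1, 5, 3, 7, 2]
  Result: [0, 6, 4, 1, 5, 3, 7, 2]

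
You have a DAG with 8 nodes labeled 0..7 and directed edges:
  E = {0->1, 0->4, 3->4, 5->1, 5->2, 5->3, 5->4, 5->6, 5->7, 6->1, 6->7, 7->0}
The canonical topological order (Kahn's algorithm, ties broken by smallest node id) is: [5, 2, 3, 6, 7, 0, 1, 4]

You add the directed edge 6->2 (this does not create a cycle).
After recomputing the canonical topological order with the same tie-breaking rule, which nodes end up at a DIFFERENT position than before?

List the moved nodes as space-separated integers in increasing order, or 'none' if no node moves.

Answer: 2 3 6

Derivation:
Old toposort: [5, 2, 3, 6, 7, 0, 1, 4]
Added edge 6->2
Recompute Kahn (smallest-id tiebreak):
  initial in-degrees: [1, 3, 2, 1, 3, 0, 1, 2]
  ready (indeg=0): [5]
  pop 5: indeg[1]->2; indeg[2]->1; indeg[3]->0; indeg[4]->2; indeg[6]->0; indeg[7]->1 | ready=[3, 6] | order so far=[5]
  pop 3: indeg[4]->1 | ready=[6] | order so far=[5, 3]
  pop 6: indeg[1]->1; indeg[2]->0; indeg[7]->0 | ready=[2, 7] | order so far=[5, 3, 6]
  pop 2: no out-edges | ready=[7] | order so far=[5, 3, 6, 2]
  pop 7: indeg[0]->0 | ready=[0] | order so far=[5, 3, 6, 2, 7]
  pop 0: indeg[1]->0; indeg[4]->0 | ready=[1, 4] | order so far=[5, 3, 6, 2, 7, 0]
  pop 1: no out-edges | ready=[4] | order so far=[5, 3, 6, 2, 7, 0, 1]
  pop 4: no out-edges | ready=[] | order so far=[5, 3, 6, 2, 7, 0, 1, 4]
New canonical toposort: [5, 3, 6, 2, 7, 0, 1, 4]
Compare positions:
  Node 0: index 5 -> 5 (same)
  Node 1: index 6 -> 6 (same)
  Node 2: index 1 -> 3 (moved)
  Node 3: index 2 -> 1 (moved)
  Node 4: index 7 -> 7 (same)
  Node 5: index 0 -> 0 (same)
  Node 6: index 3 -> 2 (moved)
  Node 7: index 4 -> 4 (same)
Nodes that changed position: 2 3 6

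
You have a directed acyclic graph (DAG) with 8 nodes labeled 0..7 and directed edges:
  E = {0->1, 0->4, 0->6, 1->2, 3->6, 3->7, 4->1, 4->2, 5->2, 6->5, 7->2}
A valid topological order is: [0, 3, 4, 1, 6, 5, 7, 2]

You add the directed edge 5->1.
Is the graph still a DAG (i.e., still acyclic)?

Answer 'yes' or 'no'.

Answer: yes

Derivation:
Given toposort: [0, 3, 4, 1, 6, 5, 7, 2]
Position of 5: index 5; position of 1: index 3
New edge 5->1: backward (u after v in old order)
Backward edge: old toposort is now invalid. Check if this creates a cycle.
Does 1 already reach 5? Reachable from 1: [1, 2]. NO -> still a DAG (reorder needed).
Still a DAG? yes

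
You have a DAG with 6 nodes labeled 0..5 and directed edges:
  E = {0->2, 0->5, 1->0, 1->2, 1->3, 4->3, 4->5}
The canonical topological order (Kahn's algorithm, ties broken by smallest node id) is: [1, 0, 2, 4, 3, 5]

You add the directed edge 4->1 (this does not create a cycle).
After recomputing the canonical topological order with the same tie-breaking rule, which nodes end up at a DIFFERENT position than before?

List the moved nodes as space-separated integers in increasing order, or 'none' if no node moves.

Answer: 0 1 2 4

Derivation:
Old toposort: [1, 0, 2, 4, 3, 5]
Added edge 4->1
Recompute Kahn (smallest-id tiebreak):
  initial in-degrees: [1, 1, 2, 2, 0, 2]
  ready (indeg=0): [4]
  pop 4: indeg[1]->0; indeg[3]->1; indeg[5]->1 | ready=[1] | order so far=[4]
  pop 1: indeg[0]->0; indeg[2]->1; indeg[3]->0 | ready=[0, 3] | order so far=[4, 1]
  pop 0: indeg[2]->0; indeg[5]->0 | ready=[2, 3, 5] | order so far=[4, 1, 0]
  pop 2: no out-edges | ready=[3, 5] | order so far=[4, 1, 0, 2]
  pop 3: no out-edges | ready=[5] | order so far=[4, 1, 0, 2, 3]
  pop 5: no out-edges | ready=[] | order so far=[4, 1, 0, 2, 3, 5]
New canonical toposort: [4, 1, 0, 2, 3, 5]
Compare positions:
  Node 0: index 1 -> 2 (moved)
  Node 1: index 0 -> 1 (moved)
  Node 2: index 2 -> 3 (moved)
  Node 3: index 4 -> 4 (same)
  Node 4: index 3 -> 0 (moved)
  Node 5: index 5 -> 5 (same)
Nodes that changed position: 0 1 2 4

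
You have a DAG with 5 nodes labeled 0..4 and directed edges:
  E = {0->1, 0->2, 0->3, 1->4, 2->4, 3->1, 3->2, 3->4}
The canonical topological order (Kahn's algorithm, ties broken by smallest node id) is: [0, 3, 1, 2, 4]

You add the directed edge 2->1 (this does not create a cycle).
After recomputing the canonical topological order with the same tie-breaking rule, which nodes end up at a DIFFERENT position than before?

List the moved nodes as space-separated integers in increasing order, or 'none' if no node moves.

Old toposort: [0, 3, 1, 2, 4]
Added edge 2->1
Recompute Kahn (smallest-id tiebreak):
  initial in-degrees: [0, 3, 2, 1, 3]
  ready (indeg=0): [0]
  pop 0: indeg[1]->2; indeg[2]->1; indeg[3]->0 | ready=[3] | order so far=[0]
  pop 3: indeg[1]->1; indeg[2]->0; indeg[4]->2 | ready=[2] | order so far=[0, 3]
  pop 2: indeg[1]->0; indeg[4]->1 | ready=[1] | order so far=[0, 3, 2]
  pop 1: indeg[4]->0 | ready=[4] | order so far=[0, 3, 2, 1]
  pop 4: no out-edges | ready=[] | order so far=[0, 3, 2, 1, 4]
New canonical toposort: [0, 3, 2, 1, 4]
Compare positions:
  Node 0: index 0 -> 0 (same)
  Node 1: index 2 -> 3 (moved)
  Node 2: index 3 -> 2 (moved)
  Node 3: index 1 -> 1 (same)
  Node 4: index 4 -> 4 (same)
Nodes that changed position: 1 2

Answer: 1 2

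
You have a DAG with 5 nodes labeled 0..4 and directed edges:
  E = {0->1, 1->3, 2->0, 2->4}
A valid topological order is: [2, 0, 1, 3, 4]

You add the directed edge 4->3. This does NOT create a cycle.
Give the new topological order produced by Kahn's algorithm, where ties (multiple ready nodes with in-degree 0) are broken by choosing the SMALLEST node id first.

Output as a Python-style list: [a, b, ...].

Old toposort: [2, 0, 1, 3, 4]
Added edge: 4->3
Position of 4 (4) > position of 3 (3). Must reorder: 4 must now come before 3.
Run Kahn's algorithm (break ties by smallest node id):
  initial in-degrees: [1, 1, 0, 2, 1]
  ready (indeg=0): [2]
  pop 2: indeg[0]->0; indeg[4]->0 | ready=[0, 4] | order so far=[2]
  pop 0: indeg[1]->0 | ready=[1, 4] | order so far=[2, 0]
  pop 1: indeg[3]->1 | ready=[4] | order so far=[2, 0, 1]
  pop 4: indeg[3]->0 | ready=[3] | order so far=[2, 0, 1, 4]
  pop 3: no out-edges | ready=[] | order so far=[2, 0, 1, 4, 3]
  Result: [2, 0, 1, 4, 3]

Answer: [2, 0, 1, 4, 3]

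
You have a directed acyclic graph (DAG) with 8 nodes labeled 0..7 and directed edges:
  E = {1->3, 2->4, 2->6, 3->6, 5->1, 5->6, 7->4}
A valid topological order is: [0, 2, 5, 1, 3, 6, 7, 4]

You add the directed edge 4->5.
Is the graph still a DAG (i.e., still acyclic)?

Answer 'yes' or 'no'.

Answer: yes

Derivation:
Given toposort: [0, 2, 5, 1, 3, 6, 7, 4]
Position of 4: index 7; position of 5: index 2
New edge 4->5: backward (u after v in old order)
Backward edge: old toposort is now invalid. Check if this creates a cycle.
Does 5 already reach 4? Reachable from 5: [1, 3, 5, 6]. NO -> still a DAG (reorder needed).
Still a DAG? yes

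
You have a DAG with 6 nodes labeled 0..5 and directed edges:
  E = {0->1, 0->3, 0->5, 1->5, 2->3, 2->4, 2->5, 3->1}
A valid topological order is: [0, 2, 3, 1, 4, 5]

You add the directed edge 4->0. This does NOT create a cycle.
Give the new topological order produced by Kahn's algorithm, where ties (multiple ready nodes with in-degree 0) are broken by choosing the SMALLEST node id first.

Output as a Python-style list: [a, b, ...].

Answer: [2, 4, 0, 3, 1, 5]

Derivation:
Old toposort: [0, 2, 3, 1, 4, 5]
Added edge: 4->0
Position of 4 (4) > position of 0 (0). Must reorder: 4 must now come before 0.
Run Kahn's algorithm (break ties by smallest node id):
  initial in-degrees: [1, 2, 0, 2, 1, 3]
  ready (indeg=0): [2]
  pop 2: indeg[3]->1; indeg[4]->0; indeg[5]->2 | ready=[4] | order so far=[2]
  pop 4: indeg[0]->0 | ready=[0] | order so far=[2, 4]
  pop 0: indeg[1]->1; indeg[3]->0; indeg[5]->1 | ready=[3] | order so far=[2, 4, 0]
  pop 3: indeg[1]->0 | ready=[1] | order so far=[2, 4, 0, 3]
  pop 1: indeg[5]->0 | ready=[5] | order so far=[2, 4, 0, 3, 1]
  pop 5: no out-edges | ready=[] | order so far=[2, 4, 0, 3, 1, 5]
  Result: [2, 4, 0, 3, 1, 5]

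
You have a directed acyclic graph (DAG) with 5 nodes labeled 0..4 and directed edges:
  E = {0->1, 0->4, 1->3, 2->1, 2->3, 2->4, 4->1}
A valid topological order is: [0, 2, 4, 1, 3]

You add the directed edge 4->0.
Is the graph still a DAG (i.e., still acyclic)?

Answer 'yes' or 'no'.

Answer: no

Derivation:
Given toposort: [0, 2, 4, 1, 3]
Position of 4: index 2; position of 0: index 0
New edge 4->0: backward (u after v in old order)
Backward edge: old toposort is now invalid. Check if this creates a cycle.
Does 0 already reach 4? Reachable from 0: [0, 1, 3, 4]. YES -> cycle!
Still a DAG? no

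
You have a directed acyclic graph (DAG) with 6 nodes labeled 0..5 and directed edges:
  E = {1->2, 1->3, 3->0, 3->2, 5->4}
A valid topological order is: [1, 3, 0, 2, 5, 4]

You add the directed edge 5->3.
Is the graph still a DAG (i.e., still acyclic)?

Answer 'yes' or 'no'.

Answer: yes

Derivation:
Given toposort: [1, 3, 0, 2, 5, 4]
Position of 5: index 4; position of 3: index 1
New edge 5->3: backward (u after v in old order)
Backward edge: old toposort is now invalid. Check if this creates a cycle.
Does 3 already reach 5? Reachable from 3: [0, 2, 3]. NO -> still a DAG (reorder needed).
Still a DAG? yes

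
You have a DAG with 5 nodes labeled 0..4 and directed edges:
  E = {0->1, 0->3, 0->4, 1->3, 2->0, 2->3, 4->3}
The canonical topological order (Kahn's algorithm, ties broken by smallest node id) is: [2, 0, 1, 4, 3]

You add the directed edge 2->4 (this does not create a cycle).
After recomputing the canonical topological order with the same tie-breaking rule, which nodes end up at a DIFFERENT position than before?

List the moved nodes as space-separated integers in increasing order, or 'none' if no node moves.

Old toposort: [2, 0, 1, 4, 3]
Added edge 2->4
Recompute Kahn (smallest-id tiebreak):
  initial in-degrees: [1, 1, 0, 4, 2]
  ready (indeg=0): [2]
  pop 2: indeg[0]->0; indeg[3]->3; indeg[4]->1 | ready=[0] | order so far=[2]
  pop 0: indeg[1]->0; indeg[3]->2; indeg[4]->0 | ready=[1, 4] | order so far=[2, 0]
  pop 1: indeg[3]->1 | ready=[4] | order so far=[2, 0, 1]
  pop 4: indeg[3]->0 | ready=[3] | order so far=[2, 0, 1, 4]
  pop 3: no out-edges | ready=[] | order so far=[2, 0, 1, 4, 3]
New canonical toposort: [2, 0, 1, 4, 3]
Compare positions:
  Node 0: index 1 -> 1 (same)
  Node 1: index 2 -> 2 (same)
  Node 2: index 0 -> 0 (same)
  Node 3: index 4 -> 4 (same)
  Node 4: index 3 -> 3 (same)
Nodes that changed position: none

Answer: none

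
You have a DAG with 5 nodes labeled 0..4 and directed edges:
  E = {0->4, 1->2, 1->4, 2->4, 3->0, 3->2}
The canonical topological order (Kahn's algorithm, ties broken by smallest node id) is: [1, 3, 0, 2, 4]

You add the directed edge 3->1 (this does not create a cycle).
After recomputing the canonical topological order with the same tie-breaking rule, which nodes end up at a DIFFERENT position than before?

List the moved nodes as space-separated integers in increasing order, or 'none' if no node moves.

Old toposort: [1, 3, 0, 2, 4]
Added edge 3->1
Recompute Kahn (smallest-id tiebreak):
  initial in-degrees: [1, 1, 2, 0, 3]
  ready (indeg=0): [3]
  pop 3: indeg[0]->0; indeg[1]->0; indeg[2]->1 | ready=[0, 1] | order so far=[3]
  pop 0: indeg[4]->2 | ready=[1] | order so far=[3, 0]
  pop 1: indeg[2]->0; indeg[4]->1 | ready=[2] | order so far=[3, 0, 1]
  pop 2: indeg[4]->0 | ready=[4] | order so far=[3, 0, 1, 2]
  pop 4: no out-edges | ready=[] | order so far=[3, 0, 1, 2, 4]
New canonical toposort: [3, 0, 1, 2, 4]
Compare positions:
  Node 0: index 2 -> 1 (moved)
  Node 1: index 0 -> 2 (moved)
  Node 2: index 3 -> 3 (same)
  Node 3: index 1 -> 0 (moved)
  Node 4: index 4 -> 4 (same)
Nodes that changed position: 0 1 3

Answer: 0 1 3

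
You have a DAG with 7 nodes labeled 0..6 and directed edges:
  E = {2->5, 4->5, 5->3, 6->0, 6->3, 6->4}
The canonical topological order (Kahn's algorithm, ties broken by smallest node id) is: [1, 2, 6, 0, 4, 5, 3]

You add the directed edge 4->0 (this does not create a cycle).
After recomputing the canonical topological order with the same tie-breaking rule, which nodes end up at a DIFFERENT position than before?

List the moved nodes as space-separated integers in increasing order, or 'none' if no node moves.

Old toposort: [1, 2, 6, 0, 4, 5, 3]
Added edge 4->0
Recompute Kahn (smallest-id tiebreak):
  initial in-degrees: [2, 0, 0, 2, 1, 2, 0]
  ready (indeg=0): [1, 2, 6]
  pop 1: no out-edges | ready=[2, 6] | order so far=[1]
  pop 2: indeg[5]->1 | ready=[6] | order so far=[1, 2]
  pop 6: indeg[0]->1; indeg[3]->1; indeg[4]->0 | ready=[4] | order so far=[1, 2, 6]
  pop 4: indeg[0]->0; indeg[5]->0 | ready=[0, 5] | order so far=[1, 2, 6, 4]
  pop 0: no out-edges | ready=[5] | order so far=[1, 2, 6, 4, 0]
  pop 5: indeg[3]->0 | ready=[3] | order so far=[1, 2, 6, 4, 0, 5]
  pop 3: no out-edges | ready=[] | order so far=[1, 2, 6, 4, 0, 5, 3]
New canonical toposort: [1, 2, 6, 4, 0, 5, 3]
Compare positions:
  Node 0: index 3 -> 4 (moved)
  Node 1: index 0 -> 0 (same)
  Node 2: index 1 -> 1 (same)
  Node 3: index 6 -> 6 (same)
  Node 4: index 4 -> 3 (moved)
  Node 5: index 5 -> 5 (same)
  Node 6: index 2 -> 2 (same)
Nodes that changed position: 0 4

Answer: 0 4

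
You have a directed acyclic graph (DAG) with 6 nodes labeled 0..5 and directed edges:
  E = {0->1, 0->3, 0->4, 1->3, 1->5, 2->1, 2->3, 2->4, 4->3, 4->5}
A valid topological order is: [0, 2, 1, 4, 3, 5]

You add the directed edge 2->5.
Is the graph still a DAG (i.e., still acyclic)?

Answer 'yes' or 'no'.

Answer: yes

Derivation:
Given toposort: [0, 2, 1, 4, 3, 5]
Position of 2: index 1; position of 5: index 5
New edge 2->5: forward
Forward edge: respects the existing order. Still a DAG, same toposort still valid.
Still a DAG? yes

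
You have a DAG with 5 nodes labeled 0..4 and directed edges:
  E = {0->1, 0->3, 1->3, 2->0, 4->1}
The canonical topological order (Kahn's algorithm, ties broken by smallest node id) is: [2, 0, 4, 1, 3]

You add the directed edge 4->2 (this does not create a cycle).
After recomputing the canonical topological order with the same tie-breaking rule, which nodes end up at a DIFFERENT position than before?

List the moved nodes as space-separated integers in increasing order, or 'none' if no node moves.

Answer: 0 2 4

Derivation:
Old toposort: [2, 0, 4, 1, 3]
Added edge 4->2
Recompute Kahn (smallest-id tiebreak):
  initial in-degrees: [1, 2, 1, 2, 0]
  ready (indeg=0): [4]
  pop 4: indeg[1]->1; indeg[2]->0 | ready=[2] | order so far=[4]
  pop 2: indeg[0]->0 | ready=[0] | order so far=[4, 2]
  pop 0: indeg[1]->0; indeg[3]->1 | ready=[1] | order so far=[4, 2, 0]
  pop 1: indeg[3]->0 | ready=[3] | order so far=[4, 2, 0, 1]
  pop 3: no out-edges | ready=[] | order so far=[4, 2, 0, 1, 3]
New canonical toposort: [4, 2, 0, 1, 3]
Compare positions:
  Node 0: index 1 -> 2 (moved)
  Node 1: index 3 -> 3 (same)
  Node 2: index 0 -> 1 (moved)
  Node 3: index 4 -> 4 (same)
  Node 4: index 2 -> 0 (moved)
Nodes that changed position: 0 2 4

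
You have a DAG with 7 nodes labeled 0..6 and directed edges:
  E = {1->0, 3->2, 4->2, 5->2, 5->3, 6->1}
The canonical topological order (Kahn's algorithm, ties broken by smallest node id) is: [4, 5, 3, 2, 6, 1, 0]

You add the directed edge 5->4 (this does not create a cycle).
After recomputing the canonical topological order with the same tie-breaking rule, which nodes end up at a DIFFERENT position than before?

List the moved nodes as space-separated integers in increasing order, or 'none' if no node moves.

Old toposort: [4, 5, 3, 2, 6, 1, 0]
Added edge 5->4
Recompute Kahn (smallest-id tiebreak):
  initial in-degrees: [1, 1, 3, 1, 1, 0, 0]
  ready (indeg=0): [5, 6]
  pop 5: indeg[2]->2; indeg[3]->0; indeg[4]->0 | ready=[3, 4, 6] | order so far=[5]
  pop 3: indeg[2]->1 | ready=[4, 6] | order so far=[5, 3]
  pop 4: indeg[2]->0 | ready=[2, 6] | order so far=[5, 3, 4]
  pop 2: no out-edges | ready=[6] | order so far=[5, 3, 4, 2]
  pop 6: indeg[1]->0 | ready=[1] | order so far=[5, 3, 4, 2, 6]
  pop 1: indeg[0]->0 | ready=[0] | order so far=[5, 3, 4, 2, 6, 1]
  pop 0: no out-edges | ready=[] | order so far=[5, 3, 4, 2, 6, 1, 0]
New canonical toposort: [5, 3, 4, 2, 6, 1, 0]
Compare positions:
  Node 0: index 6 -> 6 (same)
  Node 1: index 5 -> 5 (same)
  Node 2: index 3 -> 3 (same)
  Node 3: index 2 -> 1 (moved)
  Node 4: index 0 -> 2 (moved)
  Node 5: index 1 -> 0 (moved)
  Node 6: index 4 -> 4 (same)
Nodes that changed position: 3 4 5

Answer: 3 4 5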